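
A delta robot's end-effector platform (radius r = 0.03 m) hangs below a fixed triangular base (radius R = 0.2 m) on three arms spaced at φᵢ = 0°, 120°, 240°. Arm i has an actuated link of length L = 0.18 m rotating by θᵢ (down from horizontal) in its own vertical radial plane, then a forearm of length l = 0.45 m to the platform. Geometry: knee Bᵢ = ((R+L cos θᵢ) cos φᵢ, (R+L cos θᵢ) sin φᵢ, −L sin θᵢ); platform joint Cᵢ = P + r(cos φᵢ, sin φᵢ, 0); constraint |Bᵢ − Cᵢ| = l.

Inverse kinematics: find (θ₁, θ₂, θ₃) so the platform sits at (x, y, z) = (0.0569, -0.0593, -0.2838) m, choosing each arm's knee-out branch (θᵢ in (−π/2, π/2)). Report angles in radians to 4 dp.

θ₁ = -0.3496, θ₂ = 0.5238, θ₃ = -0.0876

rotate P by −φ1: (0.0569, -0.0593, -0.2838)
  A=0.1131, B=-0.2838, C=(l²−L²−A²−y'²−z²)/(2L)=0.2035
  θ1 = atan2(B,A) + arccos(C/0.3055) = -0.3496
rotate P by −φ2: (-0.0798, -0.0196, -0.2838)
  A=0.2498, B=-0.2838, C=(l²−L²−A²−y'²−z²)/(2L)=0.0744
  √(A²+B²)=0.3781;  θ2 = -0.8490+1.3728 ≈ 0.5238
φ3=240.0° → target in arm frame (0.0229, 0.0789)
  A cos θ + B sin θ = C:  0.1471·cos θ + -0.2838·sin θ = 0.1714
  γ=atan2(-0.2838,0.1471)=-1.0926;  ψ=arccos(0.5361)=1.0050;  θ3=γ+ψ≈-0.0876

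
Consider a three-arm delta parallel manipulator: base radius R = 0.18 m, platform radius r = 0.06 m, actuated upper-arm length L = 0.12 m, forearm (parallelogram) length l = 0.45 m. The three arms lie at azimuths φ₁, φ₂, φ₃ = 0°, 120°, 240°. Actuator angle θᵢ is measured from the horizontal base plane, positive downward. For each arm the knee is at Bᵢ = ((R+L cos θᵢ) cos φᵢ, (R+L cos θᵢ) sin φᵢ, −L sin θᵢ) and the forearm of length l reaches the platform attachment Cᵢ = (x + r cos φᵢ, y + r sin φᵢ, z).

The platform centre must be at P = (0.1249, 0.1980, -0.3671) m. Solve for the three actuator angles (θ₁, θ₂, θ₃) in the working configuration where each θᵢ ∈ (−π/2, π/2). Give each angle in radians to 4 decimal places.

rotate P by −φ1: (0.1249, 0.1980, -0.3671)
  e−x'=-0.0049;  (l²−L²−(e−x')²−y'²−z²)/2L = 0.0588
  γ=atan2(-0.3671,-0.0049)=-1.5841;  ψ=arccos(0.1601)=1.4100;  θ1=γ+ψ≈-0.1742
φ2=120.0° → target in arm frame (0.1090, -0.2072)
  A=0.0110, B=-0.3671, C=(l²−L²−A²−y'²−z²)/(2L)=0.0429
  γ=atan2(-0.3671,0.0110)=-1.5409;  ψ=arccos(0.1168)=1.4537;  θ2=γ+ψ≈-0.0872
φ3=240.0° → target in arm frame (-0.2339, 0.0092)
  A cos θ + B sin θ = C:  0.3539·cos θ + -0.3671·sin θ = -0.3000
  √(A²+B²)=0.5099;  θ3 = -0.8037+2.1999 ≈ 1.3962

θ₁ = -0.1742, θ₂ = -0.0872, θ₃ = 1.3962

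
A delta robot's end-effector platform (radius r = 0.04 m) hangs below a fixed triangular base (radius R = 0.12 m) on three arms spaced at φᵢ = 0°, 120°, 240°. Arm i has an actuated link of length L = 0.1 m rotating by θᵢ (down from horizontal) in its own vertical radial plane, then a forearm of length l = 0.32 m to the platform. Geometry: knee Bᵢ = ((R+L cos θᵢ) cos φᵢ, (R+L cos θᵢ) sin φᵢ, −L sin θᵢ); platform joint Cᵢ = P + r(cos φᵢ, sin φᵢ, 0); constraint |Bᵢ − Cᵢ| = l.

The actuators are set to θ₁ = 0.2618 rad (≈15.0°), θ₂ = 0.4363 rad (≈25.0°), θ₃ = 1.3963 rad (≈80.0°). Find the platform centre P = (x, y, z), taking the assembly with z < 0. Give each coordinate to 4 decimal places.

(0.0856, 0.1140, -0.3107)

arm 1 at φ=0.0°: (R−r)+L cos θ1 = 0.1766;  centre 1 = (0.1766, 0.0000, -0.0259)
arm 2 at φ=120.0°: (R−r)+L cos θ2 = 0.1706;  centre 2 = (-0.0853, 0.1478, -0.0423)
arm 3 at φ=240.0°: (R−r)+L cos θ3 = 0.0974;  centre 3 = (-0.0487, -0.0843, -0.0985)
|centre ₂|²−|centre ₁|² = -0.0010;  |centre ₃|²−|centre ₁|² = -0.0127
linear system: -0.5238x+0.2955y = -0.0010−-0.0328z; -0.4505x+-0.1686y = -0.0127−-0.1452z
Cramer: x(z) = 0.0176-0.2187z;  y(z) = 0.0280-0.2768z
into |P−centre ₁|² = l²: 1.1244z² + 0.1058z + -0.0757 = 0;  Δ = 0.3516;  z = -0.3107 or 0.2166 → z<0 root = -0.3107
x = 0.0856, y = 0.1140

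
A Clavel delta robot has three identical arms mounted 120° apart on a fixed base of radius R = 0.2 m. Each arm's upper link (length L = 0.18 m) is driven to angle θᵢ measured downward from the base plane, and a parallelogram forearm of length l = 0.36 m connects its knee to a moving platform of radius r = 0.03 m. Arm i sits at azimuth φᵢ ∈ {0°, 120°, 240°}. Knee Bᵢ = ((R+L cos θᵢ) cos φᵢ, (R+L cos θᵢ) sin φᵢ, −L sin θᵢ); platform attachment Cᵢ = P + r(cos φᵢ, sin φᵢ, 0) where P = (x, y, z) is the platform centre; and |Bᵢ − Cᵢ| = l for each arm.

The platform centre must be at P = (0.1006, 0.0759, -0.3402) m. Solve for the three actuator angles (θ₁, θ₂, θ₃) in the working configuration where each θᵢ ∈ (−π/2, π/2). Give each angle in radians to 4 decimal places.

arm 1 (φ=0.0°): x'=0.1006, y'=0.0759
  e−x'=0.0694;  (l²−L²−(e−x')²−y'²−z²)/2L = -0.0809
  √(A²+B²)=0.3472;  θ1 = -1.3696+1.8059 ≈ 0.4363
φ2=120.0° → target in arm frame (0.0154, -0.1251)
  A cos θ + B sin θ = C:  0.1546·cos θ + -0.3402·sin θ = -0.1613
  √(A²+B²)=0.3737;  θ2 = -1.1443+2.0172 ≈ 0.8728
arm 3 (φ=240.0°): x'=-0.1160, y'=0.0492
  e−x'=0.2860;  (l²−L²−(e−x')²−y'²−z²)/2L = -0.2855
  γ=atan2(-0.3402,0.2860)=-0.8717;  ψ=arccos(-0.6423)=2.2683;  θ3=γ+ψ≈1.3966

θ₁ = 0.4363, θ₂ = 0.8728, θ₃ = 1.3966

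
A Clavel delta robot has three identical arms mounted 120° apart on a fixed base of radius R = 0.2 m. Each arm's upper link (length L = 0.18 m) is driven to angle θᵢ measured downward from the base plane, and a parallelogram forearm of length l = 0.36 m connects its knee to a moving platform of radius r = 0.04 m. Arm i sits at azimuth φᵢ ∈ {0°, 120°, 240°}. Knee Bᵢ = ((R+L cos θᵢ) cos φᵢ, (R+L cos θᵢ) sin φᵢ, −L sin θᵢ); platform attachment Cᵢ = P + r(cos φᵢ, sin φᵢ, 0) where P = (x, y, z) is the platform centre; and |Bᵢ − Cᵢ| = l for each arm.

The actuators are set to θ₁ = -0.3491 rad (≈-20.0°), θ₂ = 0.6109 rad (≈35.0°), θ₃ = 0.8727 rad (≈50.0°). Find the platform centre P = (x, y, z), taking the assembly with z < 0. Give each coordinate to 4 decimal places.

(0.0938, 0.0274, -0.2095)

arm 1 at φ=0.0°: e+L cos θ1 = 0.3291;  S1 = (0.3291, 0.0000, 0.0616)
S2 = (0.3074·cos120.0°, 0.3074·sin120.0°, -0.1032) = (-0.1537, 0.2663, -0.1032)
arm 3 at φ=240.0°: e+L cos θ3 = 0.2757;  S3 = (-0.1378, -0.2388, -0.1379)
subtract pairs → two planes through P
plane₁₂: -0.9657x+0.5325y+-0.3296z = -0.0069
Cramer: x(z) = 0.0130-0.3858z;  y(z) = 0.0105-0.0807z
into |P−S₁|² = l²: 1.1554z² + 0.1192z + -0.0257 = 0;  Δ = 0.1331;  z = -0.2095 or 0.1063 → z<0 root = -0.2095
x = 0.0938, y = 0.0274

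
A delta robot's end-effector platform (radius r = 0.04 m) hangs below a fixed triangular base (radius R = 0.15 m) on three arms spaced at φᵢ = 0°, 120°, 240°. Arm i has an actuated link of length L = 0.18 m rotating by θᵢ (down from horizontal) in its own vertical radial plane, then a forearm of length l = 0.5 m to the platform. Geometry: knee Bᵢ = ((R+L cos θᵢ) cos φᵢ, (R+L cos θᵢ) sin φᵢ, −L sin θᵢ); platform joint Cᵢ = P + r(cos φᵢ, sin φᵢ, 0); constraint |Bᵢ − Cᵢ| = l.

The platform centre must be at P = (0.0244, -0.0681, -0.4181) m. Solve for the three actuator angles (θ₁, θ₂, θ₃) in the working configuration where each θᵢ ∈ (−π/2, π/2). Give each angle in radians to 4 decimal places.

θ₁ = -0.0001, θ₂ = 0.3491, θ₃ = -0.0870

φ1=0.0° → target in arm frame (0.0244, -0.0681)
  A cos θ + B sin θ = C:  0.0856·cos θ + -0.4181·sin θ = 0.0856
  θ1 = atan2(B,A) + arccos(C/0.4268) = -0.0001
rotate P by −φ2: (-0.0712, 0.0129, -0.4181)
  A cos θ + B sin θ = C:  0.1812·cos θ + -0.4181·sin θ = 0.0272
  √(A²+B²)=0.4557;  θ2 = -1.1619+1.5110 ≈ 0.3491
rotate P by −φ3: (0.0468, 0.0552, -0.4181)
  A=0.0632, B=-0.4181, C=(l²−L²−A²−y'²−z²)/(2L)=0.0993
  θ3 = atan2(B,A) + arccos(C/0.4229) = -0.0870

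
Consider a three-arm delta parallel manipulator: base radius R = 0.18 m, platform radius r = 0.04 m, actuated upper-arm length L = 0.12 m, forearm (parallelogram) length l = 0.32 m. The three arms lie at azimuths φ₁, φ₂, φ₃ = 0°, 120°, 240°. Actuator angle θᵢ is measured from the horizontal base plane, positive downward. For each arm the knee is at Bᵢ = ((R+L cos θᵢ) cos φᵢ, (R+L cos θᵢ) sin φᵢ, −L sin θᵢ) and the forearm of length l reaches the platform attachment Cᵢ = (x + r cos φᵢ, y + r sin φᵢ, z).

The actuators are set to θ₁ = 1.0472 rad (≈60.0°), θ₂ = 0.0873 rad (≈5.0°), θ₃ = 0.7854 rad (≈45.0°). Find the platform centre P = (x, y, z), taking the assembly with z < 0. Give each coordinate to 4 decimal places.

(-0.0639, 0.0578, -0.2754)

S1 = (0.2000·cos0.0°, 0.2000·sin0.0°, -0.1039) = (0.2000, 0.0000, -0.1039)
S2 = (0.2595·cos120.0°, 0.2595·sin120.0°, -0.0105) = (-0.1298, 0.2248, -0.0105)
arm 3 at φ=240.0°: (R−r)+L cos θ3 = 0.2249;  S3 = (-0.1124, -0.1947, -0.0849)
eliminate P² terms by subtracting sphere 1 from 2 and 3
linear system: -0.6595x+0.4495y = 0.0167−0.1869z; -0.6249x+-0.3895y = 0.0070−0.0381z
det = 0.5378;  x = -0.0179+0.1673z,  y = 0.0108+-0.1704z
into |P−S₁|² = l²: 1.0570z² + 0.1313z + -0.0440 = 0;  Δ = 0.2033;  z = -0.2754 or 0.1512 → z<0 root = -0.2754
x = -0.0639, y = 0.0578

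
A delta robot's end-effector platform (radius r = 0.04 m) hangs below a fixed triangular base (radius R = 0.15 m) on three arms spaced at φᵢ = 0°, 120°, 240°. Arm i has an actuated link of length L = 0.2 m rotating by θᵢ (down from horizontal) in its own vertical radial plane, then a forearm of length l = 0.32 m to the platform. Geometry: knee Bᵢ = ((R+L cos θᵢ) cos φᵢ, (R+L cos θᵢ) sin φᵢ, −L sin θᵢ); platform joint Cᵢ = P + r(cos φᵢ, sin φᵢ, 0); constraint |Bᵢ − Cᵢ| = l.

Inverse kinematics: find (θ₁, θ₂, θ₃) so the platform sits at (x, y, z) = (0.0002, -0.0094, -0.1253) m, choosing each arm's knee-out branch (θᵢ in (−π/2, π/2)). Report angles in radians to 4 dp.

θ₁ = 0.1744, θ₂ = 0.2620, θ₃ = 0.0869

φ1=0.0° → target in arm frame (0.0002, -0.0094)
  A cos θ + B sin θ = C:  0.1098·cos θ + -0.1253·sin θ = 0.0864
  γ=atan2(-0.1253,0.1098)=-0.8512;  ψ=arccos(0.5185)=1.0257;  θ1=γ+ψ≈0.1744
rotate P by −φ2: (-0.0082, 0.0045, -0.1253)
  A cos θ + B sin θ = C:  0.1182·cos θ + -0.1253·sin θ = 0.0817
  γ=atan2(-0.1253,0.1182)=-0.8144;  ψ=arccos(0.4745)=1.0764;  θ2=γ+ψ≈0.2620
rotate P by −φ3: (0.0080, 0.0049, -0.1253)
  A=0.1020, B=-0.1253, C=(l²−L²−A²−y'²−z²)/(2L)=0.0907
  θ3 = atan2(B,A) + arccos(C/0.1615) = 0.0869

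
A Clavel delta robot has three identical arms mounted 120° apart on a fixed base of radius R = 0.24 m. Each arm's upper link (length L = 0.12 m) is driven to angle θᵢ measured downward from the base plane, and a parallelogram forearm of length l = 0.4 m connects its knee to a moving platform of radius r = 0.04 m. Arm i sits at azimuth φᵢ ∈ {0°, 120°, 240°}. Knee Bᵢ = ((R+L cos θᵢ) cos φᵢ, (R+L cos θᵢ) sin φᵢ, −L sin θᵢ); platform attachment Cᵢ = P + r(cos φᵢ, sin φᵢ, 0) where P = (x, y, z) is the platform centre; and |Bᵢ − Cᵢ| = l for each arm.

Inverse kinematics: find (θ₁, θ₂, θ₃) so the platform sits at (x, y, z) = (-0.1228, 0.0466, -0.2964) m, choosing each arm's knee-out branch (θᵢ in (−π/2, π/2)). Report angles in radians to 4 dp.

φ1=0.0° → target in arm frame (-0.1228, 0.0466)
  A=0.3228, B=-0.2964, C=(l²−L²−A²−y'²−z²)/(2L)=-0.2026
  θ1 = atan2(B,A) + arccos(C/0.4382) = 1.3086
arm 2 (φ=120.0°): x'=0.1018, y'=0.0830
  e−x'=0.0982;  (l²−L²−(e−x')²−y'²−z²)/2L = 0.1717
  √(A²+B²)=0.3123;  θ2 = -1.2507+0.9887 ≈ -0.2620
φ3=240.0° → target in arm frame (0.0210, -0.1296)
  e−x'=0.1790;  (l²−L²−(e−x')²−y'²−z²)/2L = 0.0371
  γ=atan2(-0.2964,0.1790)=-1.0276;  ψ=arccos(0.1073)=1.4633;  θ3=γ+ψ≈0.4357

θ₁ = 1.3086, θ₂ = -0.2620, θ₃ = 0.4357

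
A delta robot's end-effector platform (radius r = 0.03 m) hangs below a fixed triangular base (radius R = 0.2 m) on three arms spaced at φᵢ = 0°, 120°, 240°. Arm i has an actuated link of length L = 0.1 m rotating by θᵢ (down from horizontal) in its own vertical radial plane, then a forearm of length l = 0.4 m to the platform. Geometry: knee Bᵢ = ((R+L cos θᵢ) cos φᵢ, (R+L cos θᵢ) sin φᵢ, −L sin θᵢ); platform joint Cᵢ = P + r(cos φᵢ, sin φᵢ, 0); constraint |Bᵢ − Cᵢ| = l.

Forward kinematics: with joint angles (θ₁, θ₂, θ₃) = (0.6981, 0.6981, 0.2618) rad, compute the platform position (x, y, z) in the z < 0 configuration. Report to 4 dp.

(-0.0220, -0.0381, -0.3582)

centre 1 = (0.2466·cos0.0°, 0.2466·sin0.0°, -0.0643) = (0.2466, 0.0000, -0.0643)
arm 2 at φ=120.0°: e+L cos θ2 = 0.2466;  centre 2 = (-0.1233, 0.2136, -0.0643)
centre 3 = (0.2666·cos240.0°, 0.2666·sin240.0°, -0.0259) = (-0.1333, -0.2309, -0.0259)
subtract pairs → two planes through P
plane₁₂: -0.7398x+0.4271y+0.0000z = 0.0000
det = 0.6662;  x = -0.0044+0.0492z,  y = -0.0075+0.0853z
sphere 1 gives Az²+Bz+C=0 with A=1.0097, B=0.1026, C=-0.0928;  B²−4AC=0.3854;  roots -0.3582, 0.2567;  negative root z = -0.3582
x = -0.0220, y = -0.0381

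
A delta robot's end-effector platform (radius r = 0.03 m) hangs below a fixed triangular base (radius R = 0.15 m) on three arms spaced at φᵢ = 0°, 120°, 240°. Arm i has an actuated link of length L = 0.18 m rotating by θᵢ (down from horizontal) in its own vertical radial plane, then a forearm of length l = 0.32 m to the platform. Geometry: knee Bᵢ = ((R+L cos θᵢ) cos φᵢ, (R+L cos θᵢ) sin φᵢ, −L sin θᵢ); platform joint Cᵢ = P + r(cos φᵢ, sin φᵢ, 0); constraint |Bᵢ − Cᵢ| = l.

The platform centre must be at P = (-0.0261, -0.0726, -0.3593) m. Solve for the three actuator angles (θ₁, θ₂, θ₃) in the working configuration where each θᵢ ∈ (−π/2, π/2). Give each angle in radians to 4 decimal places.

rotate P by −φ1: (-0.0261, -0.0726, -0.3593)
  A=0.1461, B=-0.3593, C=(l²−L²−A²−y'²−z²)/(2L)=-0.2381
  √(A²+B²)=0.3879;  θ1 = -1.1846+2.2317 ≈ 1.0471
rotate P by −φ2: (-0.0498, 0.0589, -0.3593)
  A=0.1698, B=-0.3593, C=(l²−L²−A²−y'²−z²)/(2L)=-0.2539
  √(A²+B²)=0.3974;  θ2 = -1.1293+2.2639 ≈ 1.1346
rotate P by −φ3: (0.0759, 0.0137, -0.3593)
  A=0.0441, B=-0.3593, C=(l²−L²−A²−y'²−z²)/(2L)=-0.1701
  γ=atan2(-0.3593,0.0441)=-1.4487;  ψ=arccos(-0.4698)=2.0599;  θ3=γ+ψ≈0.6112

θ₁ = 1.0471, θ₂ = 1.1346, θ₃ = 0.6112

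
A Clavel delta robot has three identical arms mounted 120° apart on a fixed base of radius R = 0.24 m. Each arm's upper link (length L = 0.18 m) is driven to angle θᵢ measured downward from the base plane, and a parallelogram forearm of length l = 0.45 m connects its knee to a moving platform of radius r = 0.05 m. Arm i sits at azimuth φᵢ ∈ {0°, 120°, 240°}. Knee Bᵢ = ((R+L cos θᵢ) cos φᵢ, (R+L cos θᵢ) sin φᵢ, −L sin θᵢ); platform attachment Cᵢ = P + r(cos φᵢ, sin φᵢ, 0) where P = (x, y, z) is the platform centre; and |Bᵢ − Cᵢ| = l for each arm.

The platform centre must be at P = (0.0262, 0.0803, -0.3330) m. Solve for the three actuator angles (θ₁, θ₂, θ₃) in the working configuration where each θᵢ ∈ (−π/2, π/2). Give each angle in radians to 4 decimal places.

arm 1 (φ=0.0°): x'=0.0262, y'=0.0803
  e−x'=0.1638;  (l²−L²−(e−x')²−y'²−z²)/2L = 0.0720
  θ1 = atan2(B,A) + arccos(C/0.3711) = 0.2618
φ2=120.0° → target in arm frame (0.0564, -0.0628)
  A cos θ + B sin θ = C:  0.1336·cos θ + -0.3330·sin θ = 0.1040
  √(A²+B²)=0.3588;  θ2 = -1.1894+1.2768 ≈ 0.0875
arm 3 (φ=240.0°): x'=-0.0826, y'=-0.0175
  e−x'=0.2726;  (l²−L²−(e−x')²−y'²−z²)/2L = -0.0429
  θ3 = atan2(B,A) + arccos(C/0.4304) = 0.7858

θ₁ = 0.2618, θ₂ = 0.0875, θ₃ = 0.7858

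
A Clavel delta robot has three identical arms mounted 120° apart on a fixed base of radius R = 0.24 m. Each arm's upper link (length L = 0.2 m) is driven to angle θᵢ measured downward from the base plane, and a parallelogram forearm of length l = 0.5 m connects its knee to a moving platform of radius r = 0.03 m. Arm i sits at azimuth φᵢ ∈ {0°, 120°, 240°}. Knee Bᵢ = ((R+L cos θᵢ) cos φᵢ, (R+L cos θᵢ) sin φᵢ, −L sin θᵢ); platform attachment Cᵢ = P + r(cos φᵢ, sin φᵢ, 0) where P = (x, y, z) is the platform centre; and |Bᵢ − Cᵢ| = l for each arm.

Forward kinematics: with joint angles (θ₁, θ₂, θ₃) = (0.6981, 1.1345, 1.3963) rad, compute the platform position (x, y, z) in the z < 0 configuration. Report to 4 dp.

(0.1092, 0.0469, -0.5567)

O1 = (0.3632·cos0.0°, 0.3632·sin0.0°, -0.1286) = (0.3632, 0.0000, -0.1286)
O2 = (0.2945·cos120.0°, 0.2945·sin120.0°, -0.1813) = (-0.1473, 0.2551, -0.1813)
arm 3 at φ=240.0°: (R−r)+L cos θ3 = 0.2447;  O3 = (-0.1224, -0.2119, -0.1970)
|O₂|²−|O₁|² = -0.0289;  |O₃|²−|O₁|² = -0.0498
[-1.0209 0.5101 -0.1054]·P = -0.0289;  [-0.9711 -0.4239 -0.1368]·P = -0.0498
det = 0.9281;  x = 0.0405+-0.1233z,  y = 0.0246+-0.0402z
sphere 1 gives Az²+Bz+C=0 with A=1.0168, B=0.3347, C=-0.1287;  B²−4AC=0.6357;  roots -0.5567, 0.2275;  negative root z = -0.5567
x = 0.1092, y = 0.0469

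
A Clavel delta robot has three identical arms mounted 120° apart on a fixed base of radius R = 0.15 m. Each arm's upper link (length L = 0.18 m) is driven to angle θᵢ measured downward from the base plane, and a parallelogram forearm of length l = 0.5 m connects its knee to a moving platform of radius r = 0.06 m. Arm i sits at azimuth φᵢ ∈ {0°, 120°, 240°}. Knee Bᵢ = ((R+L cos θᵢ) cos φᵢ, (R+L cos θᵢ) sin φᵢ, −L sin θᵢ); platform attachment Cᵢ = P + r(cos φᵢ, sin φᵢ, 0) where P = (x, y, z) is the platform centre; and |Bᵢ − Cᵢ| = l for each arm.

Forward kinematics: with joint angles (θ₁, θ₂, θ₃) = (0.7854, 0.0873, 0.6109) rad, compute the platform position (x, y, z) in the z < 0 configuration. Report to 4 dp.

φ1=0.0°: virtual centre (0.2173, 0.0000, -0.1273), radius l
arm 2 at φ=120.0°: ρ2 = 0.2693;  S2 = (-0.1347, 0.2332, -0.0157)
φ3=240.0°: virtual centre (-0.1187, -0.2056, -0.1032), radius l
eliminate P² terms by subtracting sphere 1 from 2 and 3
linear system: -0.7039x+0.4665y = 0.0094−0.2232z; -0.6720x+-0.4113y = 0.0036−0.0481z
Cramer: x(z) = -0.0092+0.1894z;  y(z) = 0.0062-0.1926z
into |P−S₁|² = l²: 1.0730z² + 0.1664z + -0.1825 = 0;  Δ = 0.8108;  z = -0.4971 or 0.3421 → z<0 root = -0.4971
x = -0.1034, y = 0.1020

(-0.1034, 0.1020, -0.4971)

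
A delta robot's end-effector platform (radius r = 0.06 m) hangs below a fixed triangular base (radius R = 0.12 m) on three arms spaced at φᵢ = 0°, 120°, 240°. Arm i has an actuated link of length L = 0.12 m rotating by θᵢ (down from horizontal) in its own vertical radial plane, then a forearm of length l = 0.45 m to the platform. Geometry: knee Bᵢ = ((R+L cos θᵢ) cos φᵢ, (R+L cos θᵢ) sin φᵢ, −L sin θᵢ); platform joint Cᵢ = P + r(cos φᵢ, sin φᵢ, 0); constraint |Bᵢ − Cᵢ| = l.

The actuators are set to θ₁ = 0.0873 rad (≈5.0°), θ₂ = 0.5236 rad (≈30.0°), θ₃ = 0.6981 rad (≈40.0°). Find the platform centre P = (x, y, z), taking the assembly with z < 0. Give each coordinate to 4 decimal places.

centre 1 = (0.1795·cos0.0°, 0.1795·sin0.0°, -0.0105) = (0.1795, 0.0000, -0.0105)
φ2=120.0°: virtual centre (-0.0820, 0.1420, -0.0600), radius l
centre 3 = (0.1519·cos240.0°, 0.1519·sin240.0°, -0.0771) = (-0.0760, -0.1316, -0.0771)
subtract pairs → two planes through P
linear system: -0.5230x+0.2839y = -0.0019−-0.0991z; -0.5110x+-0.2631y = -0.0033−-0.1333z
Cramer: x(z) = 0.0051-0.2261z;  y(z) = 0.0027-0.0676z
into |P−centre ₁|² = l²: 1.0557z² + 0.0995z + -0.1719 = 0;  Δ = 0.7360;  z = -0.4534 or 0.3592 → z<0 root = -0.4534
x = 0.1076, y = 0.0334

(0.1076, 0.0334, -0.4534)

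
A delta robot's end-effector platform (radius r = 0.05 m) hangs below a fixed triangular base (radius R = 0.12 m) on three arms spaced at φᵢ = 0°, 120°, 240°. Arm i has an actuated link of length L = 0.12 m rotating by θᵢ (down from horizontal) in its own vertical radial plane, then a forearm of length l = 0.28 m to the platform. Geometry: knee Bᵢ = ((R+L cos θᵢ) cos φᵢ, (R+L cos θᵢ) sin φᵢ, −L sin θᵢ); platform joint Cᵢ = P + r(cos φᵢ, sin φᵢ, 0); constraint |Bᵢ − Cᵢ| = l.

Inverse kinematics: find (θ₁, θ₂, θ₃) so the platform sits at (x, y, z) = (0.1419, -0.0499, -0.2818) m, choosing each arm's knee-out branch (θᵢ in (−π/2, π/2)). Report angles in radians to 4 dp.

θ₁ = 0.0871, θ₂ = 1.3961, θ₃ = 1.0468

rotate P by −φ1: (0.1419, -0.0499, -0.2818)
  A=-0.0719, B=-0.2818, C=(l²−L²−A²−y'²−z²)/(2L)=-0.0961
  γ=atan2(-0.2818,-0.0719)=-1.8206;  ψ=arccos(-0.3305)=1.9077;  θ1=γ+ψ≈0.0871
rotate P by −φ2: (-0.1142, -0.0979, -0.2818)
  e−x'=0.1842;  (l²−L²−(e−x')²−y'²−z²)/2L = -0.2455
  θ2 = atan2(B,A) + arccos(C/0.3366) = 1.3961
arm 3 (φ=240.0°): x'=-0.0277, y'=0.1478
  e−x'=0.0977;  (l²−L²−(e−x')²−y'²−z²)/2L = -0.1951
  √(A²+B²)=0.2983;  θ3 = -1.2370+2.2837 ≈ 1.0468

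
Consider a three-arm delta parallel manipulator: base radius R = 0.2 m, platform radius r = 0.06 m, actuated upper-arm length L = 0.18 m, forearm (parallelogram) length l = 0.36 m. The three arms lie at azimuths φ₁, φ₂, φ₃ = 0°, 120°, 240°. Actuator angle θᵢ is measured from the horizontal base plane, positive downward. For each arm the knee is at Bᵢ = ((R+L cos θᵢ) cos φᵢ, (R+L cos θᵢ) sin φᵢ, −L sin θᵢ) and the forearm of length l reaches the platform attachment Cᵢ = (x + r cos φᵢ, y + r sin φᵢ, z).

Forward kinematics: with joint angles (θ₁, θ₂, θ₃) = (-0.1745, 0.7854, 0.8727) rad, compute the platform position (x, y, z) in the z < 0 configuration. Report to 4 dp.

(0.1149, 0.0113, -0.2663)

φ1=0.0°: virtual centre (0.3173, 0.0000, 0.0313), radius l
φ2=120.0°: virtual centre (-0.1336, 0.2315, -0.1273), radius l
S3 = (0.2557·cos240.0°, 0.2557·sin240.0°, -0.1379) = (-0.1278, -0.2214, -0.1379)
|S₂|²−|S₁|² = -0.0140;  |S₃|²−|S₁|² = -0.0172
[-0.9018 0.4629 -0.3171]·P = -0.0140;  [-0.8902 -0.4429 -0.3383]·P = -0.0172
Cramer: x(z) = 0.0175-0.3660z;  y(z) = 0.0038-0.0281z
sphere 1 gives Az²+Bz+C=0 with A=1.1348, B=0.1567, C=-0.0387;  B²−4AC=0.2004;  roots -0.2663, 0.1282;  negative root z = -0.2663
x = 0.1149, y = 0.0113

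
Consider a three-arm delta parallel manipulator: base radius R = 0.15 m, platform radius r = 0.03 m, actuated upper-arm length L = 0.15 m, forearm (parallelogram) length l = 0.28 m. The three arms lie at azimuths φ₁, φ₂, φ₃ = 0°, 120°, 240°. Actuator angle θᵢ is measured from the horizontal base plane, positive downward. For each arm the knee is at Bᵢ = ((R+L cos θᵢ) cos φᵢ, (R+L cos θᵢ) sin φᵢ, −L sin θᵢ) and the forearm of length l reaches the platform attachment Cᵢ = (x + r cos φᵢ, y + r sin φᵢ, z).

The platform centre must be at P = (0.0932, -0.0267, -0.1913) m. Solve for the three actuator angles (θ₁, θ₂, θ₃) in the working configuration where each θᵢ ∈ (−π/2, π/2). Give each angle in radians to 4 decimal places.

arm 1 (φ=0.0°): x'=0.0932, y'=-0.0267
  A cos θ + B sin θ = C:  0.0268·cos θ + -0.1913·sin θ = 0.0596
  γ=atan2(-0.1913,0.0268)=-1.4316;  ψ=arccos(0.3084)=1.2573;  θ1=γ+ψ≈-0.1743
rotate P by −φ2: (-0.0697, -0.0674, -0.1913)
  e−x'=0.1897;  (l²−L²−(e−x')²−y'²−z²)/2L = -0.0708
  θ2 = atan2(B,A) + arccos(C/0.2694) = 1.0470
rotate P by −φ3: (-0.0235, 0.0941, -0.1913)
  A=0.1435, B=-0.1913, C=(l²−L²−A²−y'²−z²)/(2L)=-0.0338
  √(A²+B²)=0.2391;  θ3 = -0.9273+1.7125 ≈ 0.7852

θ₁ = -0.1743, θ₂ = 1.0470, θ₃ = 0.7852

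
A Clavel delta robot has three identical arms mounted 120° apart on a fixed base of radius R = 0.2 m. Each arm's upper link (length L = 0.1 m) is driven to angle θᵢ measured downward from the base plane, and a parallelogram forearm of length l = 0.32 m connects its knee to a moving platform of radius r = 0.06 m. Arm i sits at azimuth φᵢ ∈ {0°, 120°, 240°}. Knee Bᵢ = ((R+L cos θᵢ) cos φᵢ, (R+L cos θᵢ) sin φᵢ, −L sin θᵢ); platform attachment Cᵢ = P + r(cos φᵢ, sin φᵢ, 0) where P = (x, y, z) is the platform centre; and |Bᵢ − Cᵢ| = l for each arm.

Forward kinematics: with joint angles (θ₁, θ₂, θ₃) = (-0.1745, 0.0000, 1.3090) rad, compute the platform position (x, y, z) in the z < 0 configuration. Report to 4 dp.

(0.0696, 0.1014, -0.2348)

arm 1 at φ=0.0°: (R−r)+L cos θ1 = 0.2385;  centre 1 = (0.2385, 0.0000, 0.0174)
centre 2 = (0.2400·cos120.0°, 0.2400·sin120.0°, 0.0000) = (-0.1200, 0.2078, 0.0000)
centre 3 = (0.1659·cos240.0°, 0.1659·sin240.0°, -0.0966) = (-0.0829, -0.1437, -0.0966)
subtract pairs → two planes through P
[-0.7170 0.4157 -0.0347]·P = 0.0004;  [-0.6428 -0.2873 -0.2279]·P = -0.0203
det = 0.4732;  x = 0.0176+-0.2213z,  y = 0.0314+-0.2981z
into |P−centre ₁|² = l²: 1.1378z² + 0.0443z + -0.0523 = 0;  Δ = 0.2401;  z = -0.2348 or 0.1958 → z<0 root = -0.2348
x = 0.0696, y = 0.1014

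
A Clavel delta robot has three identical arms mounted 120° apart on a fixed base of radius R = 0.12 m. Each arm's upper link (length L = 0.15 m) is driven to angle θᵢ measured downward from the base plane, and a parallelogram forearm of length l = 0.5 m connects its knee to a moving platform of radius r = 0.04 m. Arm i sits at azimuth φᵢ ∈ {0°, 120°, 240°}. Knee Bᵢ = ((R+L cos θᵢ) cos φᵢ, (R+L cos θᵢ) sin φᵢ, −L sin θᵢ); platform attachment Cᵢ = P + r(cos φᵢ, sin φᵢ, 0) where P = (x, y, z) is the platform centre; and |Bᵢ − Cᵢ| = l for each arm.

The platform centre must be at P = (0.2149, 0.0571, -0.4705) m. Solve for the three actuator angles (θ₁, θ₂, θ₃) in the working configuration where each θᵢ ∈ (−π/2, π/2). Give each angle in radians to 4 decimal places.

arm 1 (φ=0.0°): x'=0.2149, y'=0.0571
  A cos θ + B sin θ = C:  -0.1349·cos θ + -0.4705·sin θ = -0.0511
  θ1 = atan2(B,A) + arccos(C/0.4895) = -0.1746
φ2=120.0° → target in arm frame (-0.0580, -0.2147)
  A=0.1380, B=-0.4705, C=(l²−L²−A²−y'²−z²)/(2L)=-0.1966
  θ2 = atan2(B,A) + arccos(C/0.4903) = 0.6980
rotate P by −φ3: (-0.1569, 0.1576, -0.4705)
  A cos θ + B sin θ = C:  0.2369·cos θ + -0.4705·sin θ = -0.2494
  θ3 = atan2(B,A) + arccos(C/0.5268) = 0.9596

θ₁ = -0.1746, θ₂ = 0.6980, θ₃ = 0.9596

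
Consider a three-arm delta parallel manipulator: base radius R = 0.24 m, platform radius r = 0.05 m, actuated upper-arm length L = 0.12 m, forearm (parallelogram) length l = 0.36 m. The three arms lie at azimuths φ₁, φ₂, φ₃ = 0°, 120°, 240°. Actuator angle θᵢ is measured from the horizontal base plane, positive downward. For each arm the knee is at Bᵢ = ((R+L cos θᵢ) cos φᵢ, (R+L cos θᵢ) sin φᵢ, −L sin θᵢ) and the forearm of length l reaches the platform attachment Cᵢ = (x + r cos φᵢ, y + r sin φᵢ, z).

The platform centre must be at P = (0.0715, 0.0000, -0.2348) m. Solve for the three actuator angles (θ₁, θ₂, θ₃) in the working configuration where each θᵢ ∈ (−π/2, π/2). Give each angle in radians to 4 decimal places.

θ₁ = -0.3497, θ₂ = 0.6983, θ₃ = 0.6983

rotate P by −φ1: (0.0715, 0.0000, -0.2348)
  A cos θ + B sin θ = C:  0.1185·cos θ + -0.2348·sin θ = 0.1918
  √(A²+B²)=0.2630;  θ1 = -1.1034+0.7537 ≈ -0.3497
rotate P by −φ2: (-0.0357, -0.0619, -0.2348)
  e−x'=0.2257;  (l²−L²−(e−x')²−y'²−z²)/2L = 0.0220
  √(A²+B²)=0.3257;  θ2 = -0.8050+1.5033 ≈ 0.6983
arm 3 (φ=240.0°): x'=-0.0358, y'=0.0619
  A=0.2258, B=-0.2348, C=(l²−L²−A²−y'²−z²)/(2L)=0.0220
  θ3 = atan2(B,A) + arccos(C/0.3257) = 0.6983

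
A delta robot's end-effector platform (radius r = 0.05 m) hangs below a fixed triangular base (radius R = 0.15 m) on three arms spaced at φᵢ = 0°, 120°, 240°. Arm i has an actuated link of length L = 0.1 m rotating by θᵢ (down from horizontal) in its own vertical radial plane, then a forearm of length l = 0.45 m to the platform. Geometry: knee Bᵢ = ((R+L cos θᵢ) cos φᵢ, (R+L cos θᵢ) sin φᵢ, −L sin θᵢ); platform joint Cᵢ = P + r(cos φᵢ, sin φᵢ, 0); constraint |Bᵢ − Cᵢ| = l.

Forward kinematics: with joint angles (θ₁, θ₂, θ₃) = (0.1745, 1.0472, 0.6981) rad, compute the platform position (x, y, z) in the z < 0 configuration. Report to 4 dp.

(0.1091, -0.0505, -0.4555)

centre 1 = (0.1985·cos0.0°, 0.1985·sin0.0°, -0.0174) = (0.1985, 0.0000, -0.0174)
arm 2 at φ=120.0°: (R−r)+L cos θ2 = 0.1500;  centre 2 = (-0.0750, 0.1299, -0.0866)
φ3=240.0°: virtual centre (-0.0883, -0.1529, -0.0643), radius l
eliminate P² terms by subtracting sphere 1 from 2 and 3
[-0.5470 0.2598 -0.1385]·P = -0.0097;  [-0.5736 -0.3059 -0.0938]·P = -0.0044
Cramer: x(z) = 0.0130-0.2110z;  y(z) = -0.0100+0.0889z
into |P−centre ₁|² = l²: 1.0524z² + 0.1112z + -0.1677 = 0;  Δ = 0.7183;  z = -0.4555 or 0.3498 → z<0 root = -0.4555
x = 0.1091, y = -0.0505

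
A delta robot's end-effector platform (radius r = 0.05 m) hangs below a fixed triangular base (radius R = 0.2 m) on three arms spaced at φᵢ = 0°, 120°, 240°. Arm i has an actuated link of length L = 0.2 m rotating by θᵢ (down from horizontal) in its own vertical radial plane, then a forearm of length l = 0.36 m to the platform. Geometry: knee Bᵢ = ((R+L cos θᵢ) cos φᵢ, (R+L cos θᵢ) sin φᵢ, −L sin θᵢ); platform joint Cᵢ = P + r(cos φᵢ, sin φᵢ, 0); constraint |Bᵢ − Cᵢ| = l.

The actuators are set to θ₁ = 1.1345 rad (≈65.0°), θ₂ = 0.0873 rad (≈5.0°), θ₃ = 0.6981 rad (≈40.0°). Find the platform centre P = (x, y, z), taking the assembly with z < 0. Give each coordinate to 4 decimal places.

S1 = (0.2345·cos0.0°, 0.2345·sin0.0°, -0.1813) = (0.2345, 0.0000, -0.1813)
φ2=120.0°: virtual centre (-0.1746, 0.3024, -0.0174), radius l
φ3=240.0°: virtual centre (-0.1516, -0.2626, -0.1286), radius l
subtract pairs → two planes through P
plane₁₂: -0.8183x+0.6049y+0.3277z = 0.0344
Cramer: x(z) = -0.0341+0.2630z;  y(z) = 0.0108-0.1859z
sphere 1 gives Az²+Bz+C=0 with A=1.1037, B=0.2173, C=-0.0245;  B²−4AC=0.1553;  roots -0.2770, 0.0801;  negative root z = -0.2770
x = -0.1069, y = 0.0623

(-0.1069, 0.0623, -0.2770)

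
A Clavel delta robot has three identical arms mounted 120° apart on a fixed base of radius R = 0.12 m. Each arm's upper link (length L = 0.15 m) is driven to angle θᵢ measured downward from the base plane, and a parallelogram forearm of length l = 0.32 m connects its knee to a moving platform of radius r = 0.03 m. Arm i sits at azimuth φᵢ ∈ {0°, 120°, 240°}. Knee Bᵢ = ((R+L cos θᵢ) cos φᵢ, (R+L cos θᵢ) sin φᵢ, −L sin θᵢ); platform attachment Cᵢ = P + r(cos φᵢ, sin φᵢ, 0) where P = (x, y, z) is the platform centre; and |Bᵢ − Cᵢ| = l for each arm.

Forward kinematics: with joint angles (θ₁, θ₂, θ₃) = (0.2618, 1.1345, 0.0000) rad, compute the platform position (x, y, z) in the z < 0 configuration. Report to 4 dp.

(0.0482, -0.1335, -0.2619)

φ1=0.0°: virtual centre (0.2349, 0.0000, -0.0388), radius l
arm 2 at φ=120.0°: ρ2 = 0.1534;  centre 2 = (-0.0767, 0.1328, -0.1359)
φ3=240.0°: virtual centre (-0.1200, -0.2078, 0.0000), radius l
subtract pairs → two planes through P
linear system: -0.6232x+0.2657y = -0.0147−-0.1943z; -0.7098x+-0.4157y = 0.0009−0.0776z
Cramer: x(z) = 0.0131-0.1343z;  y(z) = -0.0245+0.4161z
into |P−centre ₁|² = l²: 1.1912z² + 0.1168z + -0.0511 = 0;  Δ = 0.2571;  z = -0.2619 or 0.1638 → z<0 root = -0.2619
x = 0.0482, y = -0.1335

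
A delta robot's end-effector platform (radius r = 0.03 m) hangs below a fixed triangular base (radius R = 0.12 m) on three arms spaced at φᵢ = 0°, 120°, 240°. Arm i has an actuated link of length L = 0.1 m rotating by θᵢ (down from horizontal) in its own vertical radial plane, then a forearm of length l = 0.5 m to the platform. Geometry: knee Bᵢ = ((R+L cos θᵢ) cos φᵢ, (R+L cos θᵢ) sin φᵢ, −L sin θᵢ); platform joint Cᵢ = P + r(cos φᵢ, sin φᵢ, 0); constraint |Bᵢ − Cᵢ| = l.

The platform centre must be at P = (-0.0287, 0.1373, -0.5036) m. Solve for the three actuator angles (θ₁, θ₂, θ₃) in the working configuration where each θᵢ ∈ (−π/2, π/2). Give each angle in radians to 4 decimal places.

θ₁ = 0.6981, θ₂ = 0.0873, θ₃ = 0.9602

rotate P by −φ1: (-0.0287, 0.1373, -0.5036)
  e−x'=0.1187;  (l²−L²−(e−x')²−y'²−z²)/2L = -0.2328
  √(A²+B²)=0.5174;  θ1 = -1.3393+2.0374 ≈ 0.6981
rotate P by −φ2: (0.1333, -0.0438, -0.5036)
  e−x'=-0.0433;  (l²−L²−(e−x')²−y'²−z²)/2L = -0.0870
  √(A²+B²)=0.5055;  θ2 = -1.6565+1.7438 ≈ 0.0873
rotate P by −φ3: (-0.1046, -0.0935, -0.5036)
  e−x'=0.1946;  (l²−L²−(e−x')²−y'²−z²)/2L = -0.3010
  γ=atan2(-0.5036,0.1946)=-1.2021;  ψ=arccos(-0.5576)=2.1623;  θ3=γ+ψ≈0.9602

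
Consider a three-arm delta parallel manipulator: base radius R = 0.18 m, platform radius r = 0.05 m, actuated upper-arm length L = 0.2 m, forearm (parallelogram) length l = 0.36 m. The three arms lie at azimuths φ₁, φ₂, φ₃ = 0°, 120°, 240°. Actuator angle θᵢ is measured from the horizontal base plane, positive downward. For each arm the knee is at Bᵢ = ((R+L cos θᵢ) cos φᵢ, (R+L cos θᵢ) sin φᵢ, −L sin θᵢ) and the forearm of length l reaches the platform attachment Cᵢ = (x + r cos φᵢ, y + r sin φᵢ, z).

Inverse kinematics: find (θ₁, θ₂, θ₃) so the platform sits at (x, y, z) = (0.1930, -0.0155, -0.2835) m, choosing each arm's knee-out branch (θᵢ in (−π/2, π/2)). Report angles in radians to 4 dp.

θ₁ = -0.2619, θ₂ = 1.2218, θ₃ = 1.1345

φ1=0.0° → target in arm frame (0.1930, -0.0155)
  A cos θ + B sin θ = C:  -0.0630·cos θ + -0.2835·sin θ = 0.0125
  θ1 = atan2(B,A) + arccos(C/0.2904) = -0.2619
rotate P by −φ2: (-0.1099, -0.1594, -0.2835)
  e−x'=0.2399;  (l²−L²−(e−x')²−y'²−z²)/2L = -0.1844
  √(A²+B²)=0.3714;  θ2 = -0.8685+2.0902 ≈ 1.2218
rotate P by −φ3: (-0.0831, 0.1749, -0.2835)
  A=0.2131, B=-0.2835, C=(l²−L²−A²−y'²−z²)/(2L)=-0.1669
  √(A²+B²)=0.3546;  θ3 = -0.9263+2.0608 ≈ 1.1345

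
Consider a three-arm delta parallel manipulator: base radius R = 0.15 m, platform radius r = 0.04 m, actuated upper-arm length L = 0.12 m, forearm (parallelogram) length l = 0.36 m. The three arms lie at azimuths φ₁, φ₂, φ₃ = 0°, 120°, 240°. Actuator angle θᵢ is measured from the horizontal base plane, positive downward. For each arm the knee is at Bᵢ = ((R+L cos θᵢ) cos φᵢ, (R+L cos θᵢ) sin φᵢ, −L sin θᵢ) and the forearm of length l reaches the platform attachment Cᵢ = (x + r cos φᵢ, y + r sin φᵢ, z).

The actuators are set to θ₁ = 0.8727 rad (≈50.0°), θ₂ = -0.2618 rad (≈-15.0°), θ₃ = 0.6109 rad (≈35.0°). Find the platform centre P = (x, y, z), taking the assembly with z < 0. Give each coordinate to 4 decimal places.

(-0.0857, 0.0857, -0.3106)

S1 = (0.1871·cos0.0°, 0.1871·sin0.0°, -0.0919) = (0.1871, 0.0000, -0.0919)
S2 = (0.2259·cos120.0°, 0.2259·sin120.0°, 0.0311) = (-0.1130, 0.1956, 0.0311)
φ3=240.0°: virtual centre (-0.1041, -0.1804, -0.0688), radius l
subtract pairs → two planes through P
[-0.6002 0.3913 0.2460]·P = 0.0085;  [-0.5826 -0.3608 0.0462]·P = 0.0047
Cramer: x(z) = -0.0110+0.2403z;  y(z) = 0.0049-0.2600z
quadratic in z: (1.1254)z²+(0.0861)z+(-0.0819)=0, √Δ=0.6131 → z ∈ {-0.3106, 0.2342}; z = -0.3106 (taking z<0)
x = -0.0857, y = 0.0857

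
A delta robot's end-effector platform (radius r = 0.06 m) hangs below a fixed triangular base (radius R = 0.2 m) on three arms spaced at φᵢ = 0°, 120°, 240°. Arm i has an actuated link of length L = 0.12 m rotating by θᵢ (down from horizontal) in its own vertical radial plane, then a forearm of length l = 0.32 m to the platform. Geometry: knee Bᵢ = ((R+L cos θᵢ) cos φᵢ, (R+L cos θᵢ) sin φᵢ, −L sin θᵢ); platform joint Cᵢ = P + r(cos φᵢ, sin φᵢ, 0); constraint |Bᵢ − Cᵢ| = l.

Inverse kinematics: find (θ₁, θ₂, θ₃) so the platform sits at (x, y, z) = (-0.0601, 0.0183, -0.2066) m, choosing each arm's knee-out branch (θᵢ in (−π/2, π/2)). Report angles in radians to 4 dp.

arm 1 (φ=0.0°): x'=-0.0601, y'=0.0183
  A=0.2001, B=-0.2066, C=(l²−L²−A²−y'²−z²)/(2L)=0.0206
  θ1 = atan2(B,A) + arccos(C/0.2876) = 0.6978
φ2=120.0° → target in arm frame (0.0459, 0.0429)
  e−x'=0.0941;  (l²−L²−(e−x')²−y'²−z²)/2L = 0.1443
  γ=atan2(-0.2066,0.0941)=-1.1434;  ψ=arccos(0.6354)=0.8822;  θ2=γ+ψ≈-0.2612
φ3=240.0° → target in arm frame (0.0142, -0.0612)
  A=0.1258, B=-0.2066, C=(l²−L²−A²−y'²−z²)/(2L)=0.1073
  γ=atan2(-0.2066,0.1258)=-1.0239;  ψ=arccos(0.4435)=1.1113;  θ3=γ+ψ≈0.0874

θ₁ = 0.6978, θ₂ = -0.2612, θ₃ = 0.0874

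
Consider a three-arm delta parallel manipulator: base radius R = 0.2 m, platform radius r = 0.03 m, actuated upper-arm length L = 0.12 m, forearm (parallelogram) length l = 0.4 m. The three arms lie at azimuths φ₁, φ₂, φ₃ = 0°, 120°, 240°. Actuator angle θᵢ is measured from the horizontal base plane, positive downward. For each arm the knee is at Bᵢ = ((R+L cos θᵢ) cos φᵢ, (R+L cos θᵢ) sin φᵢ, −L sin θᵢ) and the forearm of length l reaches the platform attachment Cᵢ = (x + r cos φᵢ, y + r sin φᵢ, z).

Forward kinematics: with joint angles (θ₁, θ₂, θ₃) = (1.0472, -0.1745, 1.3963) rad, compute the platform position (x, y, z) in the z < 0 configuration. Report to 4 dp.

φ1=0.0°: virtual centre (0.2300, 0.0000, -0.1039), radius l
φ2=120.0°: virtual centre (-0.1441, 0.2496, 0.0208), radius l
O3 = (0.1908·cos240.0°, 0.1908·sin240.0°, -0.1182) = (-0.0954, -0.1653, -0.1182)
eliminate P² terms by subtracting sphere 1 from 2 and 3
linear system: -0.7482x+0.4991y = 0.0198−0.2495z; -0.6508x+-0.3305y = -0.0133−-0.0285z
Cramer: x(z) = 0.0002+0.1193z;  y(z) = 0.0399-0.3211z
sphere 1 gives Az²+Bz+C=0 with A=1.1173, B=0.1274, C=-0.0948;  B²−4AC=0.4399;  roots -0.3538, 0.2398;  negative root z = -0.3538
x = -0.0420, y = 0.1535

(-0.0420, 0.1535, -0.3538)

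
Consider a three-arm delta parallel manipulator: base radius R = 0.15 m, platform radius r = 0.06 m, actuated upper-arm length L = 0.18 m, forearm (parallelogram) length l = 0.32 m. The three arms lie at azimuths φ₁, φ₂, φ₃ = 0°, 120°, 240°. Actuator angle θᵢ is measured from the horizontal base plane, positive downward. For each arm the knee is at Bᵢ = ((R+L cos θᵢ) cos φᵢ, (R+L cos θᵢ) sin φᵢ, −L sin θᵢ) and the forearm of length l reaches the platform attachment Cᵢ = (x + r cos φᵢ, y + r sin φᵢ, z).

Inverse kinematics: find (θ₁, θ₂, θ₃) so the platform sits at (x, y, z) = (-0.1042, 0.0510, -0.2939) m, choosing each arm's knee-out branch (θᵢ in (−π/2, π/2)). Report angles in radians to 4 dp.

θ₁ = 1.0474, θ₂ = 0.1747, θ₃ = 0.6111

φ1=0.0° → target in arm frame (-0.1042, 0.0510)
  A=0.1942, B=-0.2939, C=(l²−L²−A²−y'²−z²)/(2L)=-0.1575
  γ=atan2(-0.2939,0.1942)=-0.9869;  ψ=arccos(-0.4470)=2.0343;  θ1=γ+ψ≈1.0474
φ2=120.0° → target in arm frame (0.0963, 0.0647)
  A cos θ + B sin θ = C:  -0.0063·cos θ + -0.2939·sin θ = -0.0572
  γ=atan2(-0.2939,-0.0063)=-1.5921;  ψ=arccos(-0.1947)=1.7668;  θ2=γ+ψ≈0.1747
arm 3 (φ=240.0°): x'=0.0079, y'=-0.1157
  e−x'=0.0821;  (l²−L²−(e−x')²−y'²−z²)/2L = -0.1014
  θ3 = atan2(B,A) + arccos(C/0.3051) = 0.6111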